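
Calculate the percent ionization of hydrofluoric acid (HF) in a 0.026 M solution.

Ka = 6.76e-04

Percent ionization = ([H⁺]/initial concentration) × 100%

Using Ka equilibrium: x² + Ka×x - Ka×C = 0. Solving: [H⁺] = 3.8680e-03. Percent = (3.8680e-03/0.026) × 100

Percent ionization = 14.9%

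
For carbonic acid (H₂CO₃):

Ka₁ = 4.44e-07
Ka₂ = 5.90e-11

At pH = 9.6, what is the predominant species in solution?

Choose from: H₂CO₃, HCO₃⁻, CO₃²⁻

pKa₁ = 6.35, pKa₂ = 10.23. For a polyprotic acid the predominant species crosses at each pKa: below pKa_n the protonated form dominates, above it the deprotonated form does. At pH = 9.6, the predominant species is HCO₃⁻.

HCO₃⁻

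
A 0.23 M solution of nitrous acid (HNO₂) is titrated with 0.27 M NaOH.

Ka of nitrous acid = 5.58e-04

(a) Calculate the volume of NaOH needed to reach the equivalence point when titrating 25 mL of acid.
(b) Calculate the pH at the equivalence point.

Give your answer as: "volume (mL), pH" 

moles acid = 0.23 × 25/1000 = 0.00575 mol; V_base = moles/0.27 × 1000 = 21.3 mL. At equivalence only the conjugate base is present: [A⁻] = 0.00575/0.046 = 1.2420e-01 M. Kb = Kw/Ka = 1.79e-11; [OH⁻] = √(Kb × [A⁻]) = 1.4919e-06; pOH = 5.83; pH = 14 - pOH = 8.17.

V = 21.3 mL, pH = 8.17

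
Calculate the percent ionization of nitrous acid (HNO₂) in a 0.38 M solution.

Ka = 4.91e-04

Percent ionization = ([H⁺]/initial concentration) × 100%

Using Ka equilibrium: x² + Ka×x - Ka×C = 0. Solving: [H⁺] = 1.3416e-02. Percent = (1.3416e-02/0.38) × 100

Percent ionization = 3.53%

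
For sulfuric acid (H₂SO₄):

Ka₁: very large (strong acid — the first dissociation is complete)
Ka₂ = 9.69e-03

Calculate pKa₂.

pKa₂ = -log(Ka₂) = -log(9.69e-03) = 2.01.

pK_{a2} = 2.01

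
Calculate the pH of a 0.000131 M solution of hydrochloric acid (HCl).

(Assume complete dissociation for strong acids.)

[H⁺] = 0.000131 M for strong acid. pH = -log[H⁺] = -log(0.000131)

pH = 3.88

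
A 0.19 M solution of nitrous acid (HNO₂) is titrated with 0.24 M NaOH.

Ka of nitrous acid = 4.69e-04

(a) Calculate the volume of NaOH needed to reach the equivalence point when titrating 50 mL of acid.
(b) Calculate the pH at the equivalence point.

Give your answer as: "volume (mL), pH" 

moles acid = 0.19 × 50/1000 = 0.0095 mol; V_base = moles/0.24 × 1000 = 39.6 mL. At equivalence only the conjugate base is present: [A⁻] = 0.0095/0.090 = 1.0605e-01 M. Kb = Kw/Ka = 2.13e-11; [OH⁻] = √(Kb × [A⁻]) = 1.5037e-06; pOH = 5.82; pH = 14 - pOH = 8.18.

V = 39.6 mL, pH = 8.18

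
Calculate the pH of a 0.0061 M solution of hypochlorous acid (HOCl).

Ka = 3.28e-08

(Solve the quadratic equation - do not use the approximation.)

x² + Ka×x - Ka×C = 0. Using quadratic formula: [H⁺] = 1.4129e-05

pH = 4.85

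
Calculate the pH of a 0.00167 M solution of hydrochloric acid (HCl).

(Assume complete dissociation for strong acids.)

[H⁺] = 0.00167 M for strong acid. pH = -log[H⁺] = -log(0.00167)

pH = 2.78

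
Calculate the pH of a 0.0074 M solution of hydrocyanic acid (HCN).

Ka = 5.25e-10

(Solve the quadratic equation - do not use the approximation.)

x² + Ka×x - Ka×C = 0. Using quadratic formula: [H⁺] = 1.9708e-06

pH = 5.71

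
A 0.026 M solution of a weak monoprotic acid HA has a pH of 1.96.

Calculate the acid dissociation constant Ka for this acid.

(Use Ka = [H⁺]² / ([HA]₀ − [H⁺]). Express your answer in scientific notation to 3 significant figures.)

[H⁺] = 10^(−pH) = 10^(−1.96) = 1.096e-02 M. For HA ⇌ H⁺ + A⁻, Ka = [H⁺][A⁻]/[HA] = [H⁺]² / ([HA]₀ − [H⁺]) = (1.096e-02)² / (0.026 − 1.096e-02) = 8.00e-03.

K_a = 8.00e-03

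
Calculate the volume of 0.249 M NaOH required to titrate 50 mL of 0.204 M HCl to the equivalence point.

At equivalence: moles acid = moles base. moles HCl = 0.204 × 50/1000 = 0.0102 mol. V_base = moles / 0.249 × 1000 = 41.0 mL.

V_{base} = 41.0 mL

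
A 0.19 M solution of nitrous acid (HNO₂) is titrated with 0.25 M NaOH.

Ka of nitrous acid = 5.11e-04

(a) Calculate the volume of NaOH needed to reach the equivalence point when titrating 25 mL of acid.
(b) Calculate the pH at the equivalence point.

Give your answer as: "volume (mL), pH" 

moles acid = 0.19 × 25/1000 = 0.00475 mol; V_base = moles/0.25 × 1000 = 19.0 mL. At equivalence only the conjugate base is present: [A⁻] = 0.00475/0.044 = 1.0795e-01 M. Kb = Kw/Ka = 1.96e-11; [OH⁻] = √(Kb × [A⁻]) = 1.4535e-06; pOH = 5.84; pH = 14 - pOH = 8.16.

V = 19.0 mL, pH = 8.16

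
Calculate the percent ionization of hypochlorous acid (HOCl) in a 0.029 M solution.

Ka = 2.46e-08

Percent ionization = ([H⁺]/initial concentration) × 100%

Using Ka equilibrium: x² + Ka×x - Ka×C = 0. Solving: [H⁺] = 2.6697e-05. Percent = (2.6697e-05/0.029) × 100

Percent ionization = 0.0921%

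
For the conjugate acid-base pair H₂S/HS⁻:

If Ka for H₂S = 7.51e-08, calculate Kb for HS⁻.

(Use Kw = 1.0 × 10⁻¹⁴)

For a conjugate pair Ka × Kb = Kw, so Kb = Kw/Ka = 1.0 × 10⁻¹⁴ / 7.51e-08 = 1.33e-07.

K_b = 1.33e-07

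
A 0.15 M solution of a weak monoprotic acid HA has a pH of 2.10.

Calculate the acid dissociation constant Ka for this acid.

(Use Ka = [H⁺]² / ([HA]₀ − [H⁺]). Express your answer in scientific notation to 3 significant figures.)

[H⁺] = 10^(−pH) = 10^(−2.10) = 7.943e-03 M. For HA ⇌ H⁺ + A⁻, Ka = [H⁺][A⁻]/[HA] = [H⁺]² / ([HA]₀ − [H⁺]) = (7.943e-03)² / (0.15 − 7.943e-03) = 4.44e-04.

K_a = 4.44e-04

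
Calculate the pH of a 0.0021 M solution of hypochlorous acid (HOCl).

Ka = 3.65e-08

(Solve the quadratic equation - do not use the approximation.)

x² + Ka×x - Ka×C = 0. Using quadratic formula: [H⁺] = 8.7368e-06

pH = 5.06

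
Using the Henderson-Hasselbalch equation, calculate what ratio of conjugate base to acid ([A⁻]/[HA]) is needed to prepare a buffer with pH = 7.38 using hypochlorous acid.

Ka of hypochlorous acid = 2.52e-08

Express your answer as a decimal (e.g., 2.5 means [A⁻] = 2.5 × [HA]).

pKa = -log(2.52e-08) = 7.5986. pH = pKa + log([A⁻]/[HA]), so log([A⁻]/[HA]) = pH − pKa = 7.38 − 7.5986 = -0.2186. [A⁻]/[HA] = 10^(-0.2186) = 0.605

[A⁻]/[HA] = 0.605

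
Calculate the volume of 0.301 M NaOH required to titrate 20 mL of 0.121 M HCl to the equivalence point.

At equivalence: moles acid = moles base. moles HCl = 0.121 × 20/1000 = 0.00242 mol. V_base = moles / 0.301 × 1000 = 8.0 mL.

V_{base} = 8.0 mL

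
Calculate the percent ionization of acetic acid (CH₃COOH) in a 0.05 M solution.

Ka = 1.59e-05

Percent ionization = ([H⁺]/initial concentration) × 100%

Using Ka equilibrium: x² + Ka×x - Ka×C = 0. Solving: [H⁺] = 8.8371e-04. Percent = (8.8371e-04/0.05) × 100

Percent ionization = 1.77%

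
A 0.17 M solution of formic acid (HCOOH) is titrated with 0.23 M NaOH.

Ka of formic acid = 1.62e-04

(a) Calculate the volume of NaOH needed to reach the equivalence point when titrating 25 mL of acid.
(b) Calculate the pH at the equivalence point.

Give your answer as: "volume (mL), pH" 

moles acid = 0.17 × 25/1000 = 0.00425 mol; V_base = moles/0.23 × 1000 = 18.5 mL. At equivalence only the conjugate base is present: [A⁻] = 0.00425/0.043 = 9.7750e-02 M. Kb = Kw/Ka = 6.17e-11; [OH⁻] = √(Kb × [A⁻]) = 2.4564e-06; pOH = 5.61; pH = 14 - pOH = 8.39.

V = 18.5 mL, pH = 8.39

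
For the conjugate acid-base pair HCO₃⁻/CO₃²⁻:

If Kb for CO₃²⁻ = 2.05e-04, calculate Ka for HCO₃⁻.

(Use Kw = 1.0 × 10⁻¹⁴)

For a conjugate pair Ka × Kb = Kw, so Ka = Kw/Kb = 1.0 × 10⁻¹⁴ / 2.05e-04 = 4.88e-11.

K_a = 4.88e-11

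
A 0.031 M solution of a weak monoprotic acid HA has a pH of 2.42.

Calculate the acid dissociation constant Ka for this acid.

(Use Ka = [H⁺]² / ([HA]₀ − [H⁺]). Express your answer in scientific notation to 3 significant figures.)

[H⁺] = 10^(−pH) = 10^(−2.42) = 3.802e-03 M. For HA ⇌ H⁺ + A⁻, Ka = [H⁺][A⁻]/[HA] = [H⁺]² / ([HA]₀ − [H⁺]) = (3.802e-03)² / (0.031 − 3.802e-03) = 5.31e-04.

K_a = 5.31e-04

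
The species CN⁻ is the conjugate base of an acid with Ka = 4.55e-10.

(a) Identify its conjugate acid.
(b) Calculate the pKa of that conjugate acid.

(a) The conjugate acid is formed by adding one H⁺ to CN⁻, giving HCN. (b) pKa = -log(Ka) = -log(4.55e-10) = 9.34.

Conjugate acid: HCN; pK_a = 9.34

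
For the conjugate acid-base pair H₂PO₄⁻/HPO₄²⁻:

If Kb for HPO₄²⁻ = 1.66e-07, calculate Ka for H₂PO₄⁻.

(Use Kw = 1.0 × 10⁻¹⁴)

For a conjugate pair Ka × Kb = Kw, so Ka = Kw/Kb = 1.0 × 10⁻¹⁴ / 1.66e-07 = 6.02e-08.

K_a = 6.02e-08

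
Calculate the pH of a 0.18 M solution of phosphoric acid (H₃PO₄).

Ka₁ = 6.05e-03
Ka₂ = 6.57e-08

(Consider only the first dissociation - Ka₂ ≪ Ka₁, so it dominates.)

First dissociation dominates. From Ka₁ = [H⁺][HA⁻]/[H₂A], x² + Ka₁·x − Ka₁·C = 0 with C = 0.18 M and Ka₁ = 6.05e-03. Solving: [H⁺] = (−Ka₁ + √(Ka₁² + 4·Ka₁·C)) / 2 = 3.0113e-02 M. pH = -log(3.0113e-02) = 1.52.

pH = 1.52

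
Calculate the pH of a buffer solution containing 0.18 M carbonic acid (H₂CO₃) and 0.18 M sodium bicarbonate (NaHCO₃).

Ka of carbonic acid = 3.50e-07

pKa = -log(3.50e-07) = 6.46. pH = pKa + log([A⁻]/[HA]) = 6.46 + log(0.18/0.18)

pH = 6.46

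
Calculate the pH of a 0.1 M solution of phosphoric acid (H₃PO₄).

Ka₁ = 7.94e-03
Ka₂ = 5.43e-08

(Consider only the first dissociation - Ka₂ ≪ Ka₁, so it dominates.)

First dissociation dominates. From Ka₁ = [H⁺][HA⁻]/[H₂A], x² + Ka₁·x − Ka₁·C = 0 with C = 0.1 M and Ka₁ = 7.94e-03. Solving: [H⁺] = (−Ka₁ + √(Ka₁² + 4·Ka₁·C)) / 2 = 2.4486e-02 M. pH = -log(2.4486e-02) = 1.61.

pH = 1.61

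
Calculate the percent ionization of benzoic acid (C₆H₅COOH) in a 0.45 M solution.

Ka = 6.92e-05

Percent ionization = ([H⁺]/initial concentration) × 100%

Using Ka equilibrium: x² + Ka×x - Ka×C = 0. Solving: [H⁺] = 5.5458e-03. Percent = (5.5458e-03/0.45) × 100

Percent ionization = 1.23%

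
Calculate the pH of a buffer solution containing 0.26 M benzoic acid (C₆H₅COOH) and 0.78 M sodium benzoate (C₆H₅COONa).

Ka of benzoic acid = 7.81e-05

pKa = -log(7.81e-05) = 4.11. pH = pKa + log([A⁻]/[HA]) = 4.11 + log(0.78/0.26)

pH = 4.58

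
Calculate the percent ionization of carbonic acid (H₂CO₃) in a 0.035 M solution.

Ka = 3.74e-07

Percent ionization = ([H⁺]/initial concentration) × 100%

Using Ka equilibrium: x² + Ka×x - Ka×C = 0. Solving: [H⁺] = 1.1422e-04. Percent = (1.1422e-04/0.035) × 100

Percent ionization = 0.326%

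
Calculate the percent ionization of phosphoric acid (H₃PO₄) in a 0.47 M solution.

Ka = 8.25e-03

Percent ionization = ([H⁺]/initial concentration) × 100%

Using Ka equilibrium: x² + Ka×x - Ka×C = 0. Solving: [H⁺] = 5.8281e-02. Percent = (5.8281e-02/0.47) × 100

Percent ionization = 12.4%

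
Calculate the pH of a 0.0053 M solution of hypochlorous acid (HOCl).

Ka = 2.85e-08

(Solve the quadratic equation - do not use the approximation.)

x² + Ka×x - Ka×C = 0. Using quadratic formula: [H⁺] = 1.2276e-05

pH = 4.91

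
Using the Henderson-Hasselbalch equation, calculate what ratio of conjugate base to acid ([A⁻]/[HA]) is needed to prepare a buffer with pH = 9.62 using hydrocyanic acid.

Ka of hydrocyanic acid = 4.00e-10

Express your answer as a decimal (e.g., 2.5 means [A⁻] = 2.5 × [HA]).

pKa = -log(4.00e-10) = 9.3979. pH = pKa + log([A⁻]/[HA]), so log([A⁻]/[HA]) = pH − pKa = 9.62 − 9.3979 = 0.2221. [A⁻]/[HA] = 10^(0.2221) = 1.67

[A⁻]/[HA] = 1.67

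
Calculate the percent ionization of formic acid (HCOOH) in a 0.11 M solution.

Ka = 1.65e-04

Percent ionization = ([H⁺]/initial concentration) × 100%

Using Ka equilibrium: x² + Ka×x - Ka×C = 0. Solving: [H⁺] = 4.1786e-03. Percent = (4.1786e-03/0.11) × 100

Percent ionization = 3.8%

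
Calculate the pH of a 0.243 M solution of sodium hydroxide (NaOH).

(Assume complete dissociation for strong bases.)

[OH⁻] = 0.243 M for strong base. pOH = -log[OH⁻] = 0.61, pH = 14 - pOH

pH = 13.39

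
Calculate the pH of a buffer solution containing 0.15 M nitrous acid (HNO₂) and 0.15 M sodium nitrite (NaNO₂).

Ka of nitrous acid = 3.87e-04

pKa = -log(3.87e-04) = 3.41. pH = pKa + log([A⁻]/[HA]) = 3.41 + log(0.15/0.15)

pH = 3.41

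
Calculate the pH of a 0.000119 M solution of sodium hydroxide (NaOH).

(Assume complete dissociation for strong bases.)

[OH⁻] = 0.000119 M for strong base. pOH = -log[OH⁻] = 3.92, pH = 14 - pOH

pH = 10.08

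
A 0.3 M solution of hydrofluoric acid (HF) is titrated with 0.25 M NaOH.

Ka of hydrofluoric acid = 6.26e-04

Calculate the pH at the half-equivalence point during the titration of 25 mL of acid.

At half-equivalence [HA] = [A⁻], so Henderson-Hasselbalch gives pH = pKa = -log(6.26e-04) = 3.20.

pH = pKa = 3.20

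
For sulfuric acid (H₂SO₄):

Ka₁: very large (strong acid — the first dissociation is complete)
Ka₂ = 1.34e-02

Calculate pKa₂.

pKa₂ = -log(Ka₂) = -log(1.34e-02) = 1.87.

pK_{a2} = 1.87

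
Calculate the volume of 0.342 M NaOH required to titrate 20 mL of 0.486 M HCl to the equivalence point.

At equivalence: moles acid = moles base. moles HCl = 0.486 × 20/1000 = 0.00972 mol. V_base = moles / 0.342 × 1000 = 28.4 mL.

V_{base} = 28.4 mL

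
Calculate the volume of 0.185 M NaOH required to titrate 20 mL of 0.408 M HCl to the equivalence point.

At equivalence: moles acid = moles base. moles HCl = 0.408 × 20/1000 = 0.00816 mol. V_base = moles / 0.185 × 1000 = 44.1 mL.

V_{base} = 44.1 mL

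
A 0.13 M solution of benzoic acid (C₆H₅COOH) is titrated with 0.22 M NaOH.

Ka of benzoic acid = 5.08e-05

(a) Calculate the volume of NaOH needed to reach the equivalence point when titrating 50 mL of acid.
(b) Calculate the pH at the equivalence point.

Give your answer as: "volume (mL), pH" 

moles acid = 0.13 × 50/1000 = 0.0065 mol; V_base = moles/0.22 × 1000 = 29.5 mL. At equivalence only the conjugate base is present: [A⁻] = 0.0065/0.080 = 8.1714e-02 M. Kb = Kw/Ka = 1.97e-10; [OH⁻] = √(Kb × [A⁻]) = 4.0107e-06; pOH = 5.40; pH = 14 - pOH = 8.60.

V = 29.5 mL, pH = 8.60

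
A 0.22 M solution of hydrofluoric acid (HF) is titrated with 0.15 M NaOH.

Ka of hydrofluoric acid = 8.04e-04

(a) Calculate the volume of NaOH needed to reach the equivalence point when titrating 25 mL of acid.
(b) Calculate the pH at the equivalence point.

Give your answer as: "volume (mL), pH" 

moles acid = 0.22 × 25/1000 = 0.0055 mol; V_base = moles/0.15 × 1000 = 36.7 mL. At equivalence only the conjugate base is present: [A⁻] = 0.0055/0.062 = 8.9189e-02 M. Kb = Kw/Ka = 1.24e-11; [OH⁻] = √(Kb × [A⁻]) = 1.0532e-06; pOH = 5.98; pH = 14 - pOH = 8.02.

V = 36.7 mL, pH = 8.02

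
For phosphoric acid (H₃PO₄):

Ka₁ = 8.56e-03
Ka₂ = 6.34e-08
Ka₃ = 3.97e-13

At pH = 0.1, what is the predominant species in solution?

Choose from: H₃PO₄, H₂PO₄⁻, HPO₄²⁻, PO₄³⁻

pKa₁ = 2.07, pKa₂ = 7.20, pKa₃ = 12.40. For a polyprotic acid the predominant species crosses at each pKa: below pKa_n the protonated form dominates, above it the deprotonated form does. At pH = 0.1, the predominant species is H₃PO₄.

H₃PO₄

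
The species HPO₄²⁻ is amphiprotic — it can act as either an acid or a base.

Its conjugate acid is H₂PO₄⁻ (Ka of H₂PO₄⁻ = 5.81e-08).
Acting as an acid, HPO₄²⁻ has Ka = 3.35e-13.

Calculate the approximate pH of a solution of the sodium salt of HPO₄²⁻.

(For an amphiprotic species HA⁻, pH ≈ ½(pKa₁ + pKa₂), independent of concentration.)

pKa₁ = -log(5.81e-08) = 7.24; pKa₂ = -log(3.35e-13) = 12.47. For an amphiprotic species, pH ≈ ½(pKa₁ + pKa₂) = ½(7.24 + 12.47) = 9.86.

pH = 9.86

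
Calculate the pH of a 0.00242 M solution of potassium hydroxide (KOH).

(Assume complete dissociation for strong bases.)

[OH⁻] = 0.00242 M for strong base. pOH = -log[OH⁻] = 2.62, pH = 14 - pOH

pH = 11.38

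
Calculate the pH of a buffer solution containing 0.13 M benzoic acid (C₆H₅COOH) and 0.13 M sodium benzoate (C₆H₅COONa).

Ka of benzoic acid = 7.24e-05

pKa = -log(7.24e-05) = 4.14. pH = pKa + log([A⁻]/[HA]) = 4.14 + log(0.13/0.13)

pH = 4.14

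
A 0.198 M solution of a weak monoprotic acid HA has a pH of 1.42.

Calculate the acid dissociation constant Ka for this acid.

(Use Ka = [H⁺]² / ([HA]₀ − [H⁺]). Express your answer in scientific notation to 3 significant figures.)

[H⁺] = 10^(−pH) = 10^(−1.42) = 3.802e-02 M. For HA ⇌ H⁺ + A⁻, Ka = [H⁺][A⁻]/[HA] = [H⁺]² / ([HA]₀ − [H⁺]) = (3.802e-02)² / (0.198 − 3.802e-02) = 9.04e-03.

K_a = 9.04e-03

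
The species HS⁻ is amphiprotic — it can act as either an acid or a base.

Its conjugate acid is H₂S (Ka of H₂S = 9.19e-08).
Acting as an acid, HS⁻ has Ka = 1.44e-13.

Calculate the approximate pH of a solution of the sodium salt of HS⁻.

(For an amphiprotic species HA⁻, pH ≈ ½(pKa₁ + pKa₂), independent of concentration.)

pKa₁ = -log(9.19e-08) = 7.04; pKa₂ = -log(1.44e-13) = 12.84. For an amphiprotic species, pH ≈ ½(pKa₁ + pKa₂) = ½(7.04 + 12.84) = 9.94.

pH = 9.94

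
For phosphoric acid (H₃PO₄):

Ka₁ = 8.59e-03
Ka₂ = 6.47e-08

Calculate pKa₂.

pKa₂ = -log(Ka₂) = -log(6.47e-08) = 7.19.

pK_{a2} = 7.19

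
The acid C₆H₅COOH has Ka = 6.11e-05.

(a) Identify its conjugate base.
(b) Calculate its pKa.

(a) The conjugate base is formed by removing one H⁺ from C₆H₅COOH, giving C₆H₅COO⁻. (b) pKa = -log(Ka) = -log(6.11e-05) = 4.21.

Conjugate base: C₆H₅COO⁻; pK_a = 4.21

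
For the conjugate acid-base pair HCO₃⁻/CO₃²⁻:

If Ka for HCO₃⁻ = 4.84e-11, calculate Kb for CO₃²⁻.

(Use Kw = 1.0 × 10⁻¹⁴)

For a conjugate pair Ka × Kb = Kw, so Kb = Kw/Ka = 1.0 × 10⁻¹⁴ / 4.84e-11 = 2.07e-04.

K_b = 2.07e-04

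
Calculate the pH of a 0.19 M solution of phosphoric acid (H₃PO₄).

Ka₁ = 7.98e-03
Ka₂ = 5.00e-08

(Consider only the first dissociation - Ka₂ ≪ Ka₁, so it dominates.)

First dissociation dominates. From Ka₁ = [H⁺][HA⁻]/[H₂A], x² + Ka₁·x − Ka₁·C = 0 with C = 0.19 M and Ka₁ = 7.98e-03. Solving: [H⁺] = (−Ka₁ + √(Ka₁² + 4·Ka₁·C)) / 2 = 3.5152e-02 M. pH = -log(3.5152e-02) = 1.45.

pH = 1.45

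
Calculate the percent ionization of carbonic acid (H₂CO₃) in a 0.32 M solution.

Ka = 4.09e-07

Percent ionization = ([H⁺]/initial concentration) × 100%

Using Ka equilibrium: x² + Ka×x - Ka×C = 0. Solving: [H⁺] = 3.6157e-04. Percent = (3.6157e-04/0.32) × 100

Percent ionization = 0.113%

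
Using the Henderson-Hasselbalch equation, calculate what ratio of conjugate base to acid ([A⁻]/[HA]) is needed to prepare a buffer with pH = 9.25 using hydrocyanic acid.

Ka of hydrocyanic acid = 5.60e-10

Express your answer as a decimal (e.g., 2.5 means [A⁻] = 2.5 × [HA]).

pKa = -log(5.60e-10) = 9.2518. pH = pKa + log([A⁻]/[HA]), so log([A⁻]/[HA]) = pH − pKa = 9.25 − 9.2518 = -0.0018. [A⁻]/[HA] = 10^(-0.0018) = 0.996

[A⁻]/[HA] = 0.996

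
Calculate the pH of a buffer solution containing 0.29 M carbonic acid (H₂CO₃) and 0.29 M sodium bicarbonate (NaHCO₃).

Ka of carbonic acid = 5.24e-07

pKa = -log(5.24e-07) = 6.28. pH = pKa + log([A⁻]/[HA]) = 6.28 + log(0.29/0.29)

pH = 6.28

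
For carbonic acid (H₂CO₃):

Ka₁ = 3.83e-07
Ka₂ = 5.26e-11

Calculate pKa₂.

pKa₂ = -log(Ka₂) = -log(5.26e-11) = 10.28.

pK_{a2} = 10.28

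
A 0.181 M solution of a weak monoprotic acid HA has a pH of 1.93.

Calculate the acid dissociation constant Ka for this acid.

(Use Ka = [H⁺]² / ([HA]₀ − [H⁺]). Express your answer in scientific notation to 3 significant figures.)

[H⁺] = 10^(−pH) = 10^(−1.93) = 1.175e-02 M. For HA ⇌ H⁺ + A⁻, Ka = [H⁺][A⁻]/[HA] = [H⁺]² / ([HA]₀ − [H⁺]) = (1.175e-02)² / (0.181 − 1.175e-02) = 8.16e-04.

K_a = 8.16e-04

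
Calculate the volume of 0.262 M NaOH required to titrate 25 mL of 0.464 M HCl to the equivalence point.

At equivalence: moles acid = moles base. moles HCl = 0.464 × 25/1000 = 0.0116 mol. V_base = moles / 0.262 × 1000 = 44.3 mL.

V_{base} = 44.3 mL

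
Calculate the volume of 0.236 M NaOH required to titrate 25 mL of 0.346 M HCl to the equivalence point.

At equivalence: moles acid = moles base. moles HCl = 0.346 × 25/1000 = 0.00865 mol. V_base = moles / 0.236 × 1000 = 36.7 mL.

V_{base} = 36.7 mL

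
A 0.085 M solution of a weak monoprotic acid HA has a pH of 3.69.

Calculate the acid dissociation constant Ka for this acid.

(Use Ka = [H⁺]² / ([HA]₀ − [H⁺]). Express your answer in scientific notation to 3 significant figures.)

[H⁺] = 10^(−pH) = 10^(−3.69) = 2.042e-04 M. For HA ⇌ H⁺ + A⁻, Ka = [H⁺][A⁻]/[HA] = [H⁺]² / ([HA]₀ − [H⁺]) = (2.042e-04)² / (0.085 − 2.042e-04) = 4.92e-07.

K_a = 4.92e-07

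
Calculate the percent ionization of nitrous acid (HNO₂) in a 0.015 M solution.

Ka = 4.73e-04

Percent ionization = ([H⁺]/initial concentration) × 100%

Using Ka equilibrium: x² + Ka×x - Ka×C = 0. Solving: [H⁺] = 2.4376e-03. Percent = (2.4376e-03/0.015) × 100

Percent ionization = 16.3%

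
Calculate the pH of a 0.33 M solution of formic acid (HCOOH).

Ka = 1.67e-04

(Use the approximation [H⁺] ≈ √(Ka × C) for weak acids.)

[H⁺] = √(Ka × C) = √(1.67e-04 × 0.33) = 7.4236e-03. pH = -log(7.4236e-03)

pH = 2.13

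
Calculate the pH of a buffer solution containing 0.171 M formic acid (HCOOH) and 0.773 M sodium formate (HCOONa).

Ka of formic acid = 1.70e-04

pKa = -log(1.70e-04) = 3.77. pH = pKa + log([A⁻]/[HA]) = 3.77 + log(0.773/0.171)

pH = 4.42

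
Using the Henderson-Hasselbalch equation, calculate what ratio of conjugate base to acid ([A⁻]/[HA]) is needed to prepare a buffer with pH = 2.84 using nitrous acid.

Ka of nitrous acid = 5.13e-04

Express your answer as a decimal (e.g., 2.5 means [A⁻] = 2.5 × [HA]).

pKa = -log(5.13e-04) = 3.2899. pH = pKa + log([A⁻]/[HA]), so log([A⁻]/[HA]) = pH − pKa = 2.84 − 3.2899 = -0.4499. [A⁻]/[HA] = 10^(-0.4499) = 0.355

[A⁻]/[HA] = 0.355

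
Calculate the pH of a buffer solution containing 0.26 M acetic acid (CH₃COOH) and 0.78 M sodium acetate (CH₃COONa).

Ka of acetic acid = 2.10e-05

pKa = -log(2.10e-05) = 4.68. pH = pKa + log([A⁻]/[HA]) = 4.68 + log(0.78/0.26)

pH = 5.15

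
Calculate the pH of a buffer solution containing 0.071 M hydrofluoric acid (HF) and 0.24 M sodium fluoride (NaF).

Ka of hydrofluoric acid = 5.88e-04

pKa = -log(5.88e-04) = 3.23. pH = pKa + log([A⁻]/[HA]) = 3.23 + log(0.24/0.071)

pH = 3.76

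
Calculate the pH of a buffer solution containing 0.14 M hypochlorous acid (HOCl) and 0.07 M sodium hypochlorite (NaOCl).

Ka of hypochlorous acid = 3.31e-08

pKa = -log(3.31e-08) = 7.48. pH = pKa + log([A⁻]/[HA]) = 7.48 + log(0.07/0.14)

pH = 7.18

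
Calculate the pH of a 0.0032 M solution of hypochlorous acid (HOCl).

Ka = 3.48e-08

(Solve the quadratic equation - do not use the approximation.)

x² + Ka×x - Ka×C = 0. Using quadratic formula: [H⁺] = 1.0535e-05

pH = 4.98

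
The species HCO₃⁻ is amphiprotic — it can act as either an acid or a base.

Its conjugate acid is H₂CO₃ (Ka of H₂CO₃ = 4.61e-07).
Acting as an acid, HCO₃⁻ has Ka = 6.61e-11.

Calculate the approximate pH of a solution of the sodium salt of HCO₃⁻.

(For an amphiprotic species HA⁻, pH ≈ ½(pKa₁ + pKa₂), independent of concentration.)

pKa₁ = -log(4.61e-07) = 6.34; pKa₂ = -log(6.61e-11) = 10.18. For an amphiprotic species, pH ≈ ½(pKa₁ + pKa₂) = ½(6.34 + 10.18) = 8.26.

pH = 8.26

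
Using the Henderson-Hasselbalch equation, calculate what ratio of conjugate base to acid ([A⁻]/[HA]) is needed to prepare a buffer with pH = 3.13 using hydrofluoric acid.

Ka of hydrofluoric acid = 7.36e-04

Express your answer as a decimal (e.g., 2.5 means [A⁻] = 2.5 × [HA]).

pKa = -log(7.36e-04) = 3.1331. pH = pKa + log([A⁻]/[HA]), so log([A⁻]/[HA]) = pH − pKa = 3.13 − 3.1331 = -0.0031. [A⁻]/[HA] = 10^(-0.0031) = 0.993

[A⁻]/[HA] = 0.993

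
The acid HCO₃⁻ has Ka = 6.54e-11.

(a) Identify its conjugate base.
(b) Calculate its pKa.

(a) The conjugate base is formed by removing one H⁺ from HCO₃⁻, giving CO₃²⁻. (b) pKa = -log(Ka) = -log(6.54e-11) = 10.18.

Conjugate base: CO₃²⁻; pK_a = 10.18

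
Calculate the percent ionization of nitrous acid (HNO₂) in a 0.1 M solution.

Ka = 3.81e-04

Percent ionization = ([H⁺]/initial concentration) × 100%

Using Ka equilibrium: x² + Ka×x - Ka×C = 0. Solving: [H⁺] = 5.9850e-03. Percent = (5.9850e-03/0.1) × 100

Percent ionization = 5.98%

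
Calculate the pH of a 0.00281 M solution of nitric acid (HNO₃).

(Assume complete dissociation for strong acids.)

[H⁺] = 0.00281 M for strong acid. pH = -log[H⁺] = -log(0.00281)

pH = 2.55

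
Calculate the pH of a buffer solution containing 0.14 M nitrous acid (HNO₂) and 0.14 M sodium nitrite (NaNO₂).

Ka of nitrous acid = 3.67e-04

pKa = -log(3.67e-04) = 3.44. pH = pKa + log([A⁻]/[HA]) = 3.44 + log(0.14/0.14)

pH = 3.44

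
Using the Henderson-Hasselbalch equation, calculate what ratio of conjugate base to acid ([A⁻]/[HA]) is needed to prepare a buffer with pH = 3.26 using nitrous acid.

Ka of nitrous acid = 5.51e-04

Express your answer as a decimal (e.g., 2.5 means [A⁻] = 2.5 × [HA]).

pKa = -log(5.51e-04) = 3.2588. pH = pKa + log([A⁻]/[HA]), so log([A⁻]/[HA]) = pH − pKa = 3.26 − 3.2588 = 0.0012. [A⁻]/[HA] = 10^(0.0012) = 1.00

[A⁻]/[HA] = 1.00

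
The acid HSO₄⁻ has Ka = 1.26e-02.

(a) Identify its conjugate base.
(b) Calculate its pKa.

(a) The conjugate base is formed by removing one H⁺ from HSO₄⁻, giving SO₄²⁻. (b) pKa = -log(Ka) = -log(1.26e-02) = 1.90.

Conjugate base: SO₄²⁻; pK_a = 1.90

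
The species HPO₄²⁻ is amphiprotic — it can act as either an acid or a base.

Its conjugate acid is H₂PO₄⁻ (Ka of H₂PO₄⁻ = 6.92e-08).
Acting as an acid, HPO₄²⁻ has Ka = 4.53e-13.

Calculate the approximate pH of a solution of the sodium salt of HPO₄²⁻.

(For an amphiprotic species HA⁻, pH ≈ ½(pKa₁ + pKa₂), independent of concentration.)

pKa₁ = -log(6.92e-08) = 7.16; pKa₂ = -log(4.53e-13) = 12.34. For an amphiprotic species, pH ≈ ½(pKa₁ + pKa₂) = ½(7.16 + 12.34) = 9.75.

pH = 9.75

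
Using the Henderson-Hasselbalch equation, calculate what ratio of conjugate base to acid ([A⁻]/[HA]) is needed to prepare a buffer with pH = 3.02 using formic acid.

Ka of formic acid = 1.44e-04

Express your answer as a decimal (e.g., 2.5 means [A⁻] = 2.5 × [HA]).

pKa = -log(1.44e-04) = 3.8416. pH = pKa + log([A⁻]/[HA]), so log([A⁻]/[HA]) = pH − pKa = 3.02 − 3.8416 = -0.8216. [A⁻]/[HA] = 10^(-0.8216) = 0.151

[A⁻]/[HA] = 0.151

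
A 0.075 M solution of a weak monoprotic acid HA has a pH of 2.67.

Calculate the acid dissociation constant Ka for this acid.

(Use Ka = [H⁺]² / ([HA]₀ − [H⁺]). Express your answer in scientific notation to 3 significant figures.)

[H⁺] = 10^(−pH) = 10^(−2.67) = 2.138e-03 M. For HA ⇌ H⁺ + A⁻, Ka = [H⁺][A⁻]/[HA] = [H⁺]² / ([HA]₀ − [H⁺]) = (2.138e-03)² / (0.075 − 2.138e-03) = 6.27e-05.

K_a = 6.27e-05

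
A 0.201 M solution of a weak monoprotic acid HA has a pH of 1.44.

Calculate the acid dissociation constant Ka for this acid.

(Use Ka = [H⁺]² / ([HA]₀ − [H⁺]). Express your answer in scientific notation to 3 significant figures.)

[H⁺] = 10^(−pH) = 10^(−1.44) = 3.631e-02 M. For HA ⇌ H⁺ + A⁻, Ka = [H⁺][A⁻]/[HA] = [H⁺]² / ([HA]₀ − [H⁺]) = (3.631e-02)² / (0.201 − 3.631e-02) = 8.00e-03.

K_a = 8.00e-03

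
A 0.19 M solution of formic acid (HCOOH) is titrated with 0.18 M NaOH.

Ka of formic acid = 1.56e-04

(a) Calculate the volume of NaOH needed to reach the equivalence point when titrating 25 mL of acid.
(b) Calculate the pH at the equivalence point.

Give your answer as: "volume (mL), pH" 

moles acid = 0.19 × 25/1000 = 0.00475 mol; V_base = moles/0.18 × 1000 = 26.4 mL. At equivalence only the conjugate base is present: [A⁻] = 0.00475/0.051 = 9.2432e-02 M. Kb = Kw/Ka = 6.41e-11; [OH⁻] = √(Kb × [A⁻]) = 2.4342e-06; pOH = 5.61; pH = 14 - pOH = 8.39.

V = 26.4 mL, pH = 8.39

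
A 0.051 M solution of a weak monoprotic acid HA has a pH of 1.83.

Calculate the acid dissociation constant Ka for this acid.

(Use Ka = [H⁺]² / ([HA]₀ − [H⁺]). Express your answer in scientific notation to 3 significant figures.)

[H⁺] = 10^(−pH) = 10^(−1.83) = 1.479e-02 M. For HA ⇌ H⁺ + A⁻, Ka = [H⁺][A⁻]/[HA] = [H⁺]² / ([HA]₀ − [H⁺]) = (1.479e-02)² / (0.051 − 1.479e-02) = 6.04e-03.

K_a = 6.04e-03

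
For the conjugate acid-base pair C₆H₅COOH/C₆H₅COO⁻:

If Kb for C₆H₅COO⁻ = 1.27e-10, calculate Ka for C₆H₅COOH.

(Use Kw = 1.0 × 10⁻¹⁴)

For a conjugate pair Ka × Kb = Kw, so Ka = Kw/Kb = 1.0 × 10⁻¹⁴ / 1.27e-10 = 7.87e-05.

K_a = 7.87e-05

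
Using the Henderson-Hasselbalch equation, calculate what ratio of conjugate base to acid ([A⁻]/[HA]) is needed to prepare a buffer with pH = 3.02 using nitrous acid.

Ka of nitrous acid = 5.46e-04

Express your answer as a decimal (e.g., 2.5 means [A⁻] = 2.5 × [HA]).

pKa = -log(5.46e-04) = 3.2628. pH = pKa + log([A⁻]/[HA]), so log([A⁻]/[HA]) = pH − pKa = 3.02 − 3.2628 = -0.2428. [A⁻]/[HA] = 10^(-0.2428) = 0.572

[A⁻]/[HA] = 0.572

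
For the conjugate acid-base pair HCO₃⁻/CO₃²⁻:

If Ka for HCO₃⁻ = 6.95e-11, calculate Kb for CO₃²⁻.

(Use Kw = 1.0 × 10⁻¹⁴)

For a conjugate pair Ka × Kb = Kw, so Kb = Kw/Ka = 1.0 × 10⁻¹⁴ / 6.95e-11 = 1.44e-04.

K_b = 1.44e-04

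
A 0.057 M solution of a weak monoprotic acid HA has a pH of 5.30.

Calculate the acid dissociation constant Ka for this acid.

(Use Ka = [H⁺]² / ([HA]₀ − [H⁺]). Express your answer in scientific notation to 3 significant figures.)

[H⁺] = 10^(−pH) = 10^(−5.30) = 5.012e-06 M. For HA ⇌ H⁺ + A⁻, Ka = [H⁺][A⁻]/[HA] = [H⁺]² / ([HA]₀ − [H⁺]) = (5.012e-06)² / (0.057 − 5.012e-06) = 4.41e-10.

K_a = 4.41e-10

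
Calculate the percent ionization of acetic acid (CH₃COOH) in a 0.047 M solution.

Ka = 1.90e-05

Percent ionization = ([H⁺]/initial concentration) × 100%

Using Ka equilibrium: x² + Ka×x - Ka×C = 0. Solving: [H⁺] = 9.3553e-04. Percent = (9.3553e-04/0.047) × 100

Percent ionization = 1.99%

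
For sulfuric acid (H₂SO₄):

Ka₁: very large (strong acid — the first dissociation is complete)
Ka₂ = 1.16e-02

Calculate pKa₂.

pKa₂ = -log(Ka₂) = -log(1.16e-02) = 1.94.

pK_{a2} = 1.94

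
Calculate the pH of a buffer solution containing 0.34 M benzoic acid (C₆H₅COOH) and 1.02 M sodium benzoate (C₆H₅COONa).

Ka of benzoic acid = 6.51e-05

pKa = -log(6.51e-05) = 4.19. pH = pKa + log([A⁻]/[HA]) = 4.19 + log(1.02/0.34)

pH = 4.66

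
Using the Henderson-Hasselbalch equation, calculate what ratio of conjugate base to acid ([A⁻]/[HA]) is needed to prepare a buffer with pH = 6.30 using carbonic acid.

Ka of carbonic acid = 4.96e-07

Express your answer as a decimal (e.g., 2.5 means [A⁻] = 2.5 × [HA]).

pKa = -log(4.96e-07) = 6.3045. pH = pKa + log([A⁻]/[HA]), so log([A⁻]/[HA]) = pH − pKa = 6.30 − 6.3045 = -0.0045. [A⁻]/[HA] = 10^(-0.0045) = 0.990

[A⁻]/[HA] = 0.990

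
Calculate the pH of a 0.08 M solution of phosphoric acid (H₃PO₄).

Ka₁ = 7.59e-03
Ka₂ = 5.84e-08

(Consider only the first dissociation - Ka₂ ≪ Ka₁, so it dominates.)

First dissociation dominates. From Ka₁ = [H⁺][HA⁻]/[H₂A], x² + Ka₁·x − Ka₁·C = 0 with C = 0.08 M and Ka₁ = 7.59e-03. Solving: [H⁺] = (−Ka₁ + √(Ka₁² + 4·Ka₁·C)) / 2 = 2.1137e-02 M. pH = -log(2.1137e-02) = 1.67.

pH = 1.67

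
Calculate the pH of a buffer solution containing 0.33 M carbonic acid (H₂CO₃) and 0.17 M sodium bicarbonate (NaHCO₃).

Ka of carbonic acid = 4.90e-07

pKa = -log(4.90e-07) = 6.31. pH = pKa + log([A⁻]/[HA]) = 6.31 + log(0.17/0.33)

pH = 6.02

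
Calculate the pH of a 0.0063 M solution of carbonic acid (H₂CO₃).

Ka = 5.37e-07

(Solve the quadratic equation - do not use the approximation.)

x² + Ka×x - Ka×C = 0. Using quadratic formula: [H⁺] = 5.7897e-05

pH = 4.24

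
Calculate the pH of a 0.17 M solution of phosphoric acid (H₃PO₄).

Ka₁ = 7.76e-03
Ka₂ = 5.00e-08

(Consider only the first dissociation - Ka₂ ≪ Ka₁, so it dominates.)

First dissociation dominates. From Ka₁ = [H⁺][HA⁻]/[H₂A], x² + Ka₁·x − Ka₁·C = 0 with C = 0.17 M and Ka₁ = 7.76e-03. Solving: [H⁺] = (−Ka₁ + √(Ka₁² + 4·Ka₁·C)) / 2 = 3.2647e-02 M. pH = -log(3.2647e-02) = 1.49.

pH = 1.49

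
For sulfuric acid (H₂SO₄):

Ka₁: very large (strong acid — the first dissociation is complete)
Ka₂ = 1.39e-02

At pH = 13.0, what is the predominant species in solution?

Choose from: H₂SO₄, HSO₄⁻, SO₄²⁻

The first dissociation is complete, so H₂SO₄ itself is never the predominant species in water; pKa₂ = -log(1.39e-02) = 1.86. For a polyprotic acid the predominant species crosses at each pKa: below pKa_n the protonated form dominates, above it the deprotonated form does. At pH = 13.0, the predominant species is SO₄²⁻.

SO₄²⁻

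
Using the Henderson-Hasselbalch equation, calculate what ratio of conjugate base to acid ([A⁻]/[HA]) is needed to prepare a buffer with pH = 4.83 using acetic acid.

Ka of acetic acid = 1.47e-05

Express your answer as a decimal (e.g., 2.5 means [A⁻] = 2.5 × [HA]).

pKa = -log(1.47e-05) = 4.8327. pH = pKa + log([A⁻]/[HA]), so log([A⁻]/[HA]) = pH − pKa = 4.83 − 4.8327 = -0.0027. [A⁻]/[HA] = 10^(-0.0027) = 0.994

[A⁻]/[HA] = 0.994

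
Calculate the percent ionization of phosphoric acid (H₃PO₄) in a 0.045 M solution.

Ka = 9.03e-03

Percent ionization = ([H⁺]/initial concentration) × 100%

Using Ka equilibrium: x² + Ka×x - Ka×C = 0. Solving: [H⁺] = 1.6143e-02. Percent = (1.6143e-02/0.045) × 100

Percent ionization = 35.9%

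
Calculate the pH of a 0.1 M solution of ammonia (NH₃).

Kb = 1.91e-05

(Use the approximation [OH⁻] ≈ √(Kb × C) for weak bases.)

[OH⁻] = √(Kb × C) = √(1.91e-05 × 0.1) = 1.3820e-03. pOH = 2.86, pH = 14 - pOH

pH = 11.14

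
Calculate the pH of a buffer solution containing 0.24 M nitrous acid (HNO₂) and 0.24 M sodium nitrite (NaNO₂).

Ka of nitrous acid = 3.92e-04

pKa = -log(3.92e-04) = 3.41. pH = pKa + log([A⁻]/[HA]) = 3.41 + log(0.24/0.24)

pH = 3.41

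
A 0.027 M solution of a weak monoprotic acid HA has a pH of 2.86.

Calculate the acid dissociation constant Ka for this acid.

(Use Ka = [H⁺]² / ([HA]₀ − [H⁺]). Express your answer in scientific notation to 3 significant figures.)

[H⁺] = 10^(−pH) = 10^(−2.86) = 1.380e-03 M. For HA ⇌ H⁺ + A⁻, Ka = [H⁺][A⁻]/[HA] = [H⁺]² / ([HA]₀ − [H⁺]) = (1.380e-03)² / (0.027 − 1.380e-03) = 7.44e-05.

K_a = 7.44e-05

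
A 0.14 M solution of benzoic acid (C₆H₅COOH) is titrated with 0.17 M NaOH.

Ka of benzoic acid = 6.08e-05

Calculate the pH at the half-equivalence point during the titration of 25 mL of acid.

At half-equivalence [HA] = [A⁻], so Henderson-Hasselbalch gives pH = pKa = -log(6.08e-05) = 4.22.

pH = pKa = 4.22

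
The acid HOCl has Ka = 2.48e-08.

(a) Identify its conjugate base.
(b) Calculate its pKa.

(a) The conjugate base is formed by removing one H⁺ from HOCl, giving OCl⁻. (b) pKa = -log(Ka) = -log(2.48e-08) = 7.61.

Conjugate base: OCl⁻; pK_a = 7.61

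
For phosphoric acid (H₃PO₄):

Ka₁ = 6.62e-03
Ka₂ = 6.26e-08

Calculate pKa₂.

pKa₂ = -log(Ka₂) = -log(6.26e-08) = 7.20.

pK_{a2} = 7.20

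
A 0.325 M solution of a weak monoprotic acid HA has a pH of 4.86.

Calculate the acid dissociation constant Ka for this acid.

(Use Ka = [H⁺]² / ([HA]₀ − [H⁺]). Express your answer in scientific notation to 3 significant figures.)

[H⁺] = 10^(−pH) = 10^(−4.86) = 1.380e-05 M. For HA ⇌ H⁺ + A⁻, Ka = [H⁺][A⁻]/[HA] = [H⁺]² / ([HA]₀ − [H⁺]) = (1.380e-05)² / (0.325 − 1.380e-05) = 5.86e-10.

K_a = 5.86e-10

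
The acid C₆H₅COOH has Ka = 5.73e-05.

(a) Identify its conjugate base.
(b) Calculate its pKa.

(a) The conjugate base is formed by removing one H⁺ from C₆H₅COOH, giving C₆H₅COO⁻. (b) pKa = -log(Ka) = -log(5.73e-05) = 4.24.

Conjugate base: C₆H₅COO⁻; pK_a = 4.24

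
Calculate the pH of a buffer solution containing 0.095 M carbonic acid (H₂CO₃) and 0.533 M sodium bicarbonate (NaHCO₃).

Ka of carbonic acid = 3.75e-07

pKa = -log(3.75e-07) = 6.43. pH = pKa + log([A⁻]/[HA]) = 6.43 + log(0.533/0.095)

pH = 7.17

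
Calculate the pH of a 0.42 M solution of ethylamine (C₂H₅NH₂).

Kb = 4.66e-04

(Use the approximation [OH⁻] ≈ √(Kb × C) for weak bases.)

[OH⁻] = √(Kb × C) = √(4.66e-04 × 0.42) = 1.3990e-02. pOH = 1.85, pH = 14 - pOH

pH = 12.15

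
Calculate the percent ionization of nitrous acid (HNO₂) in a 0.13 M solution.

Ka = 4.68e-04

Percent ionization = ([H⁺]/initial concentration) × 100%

Using Ka equilibrium: x² + Ka×x - Ka×C = 0. Solving: [H⁺] = 7.5695e-03. Percent = (7.5695e-03/0.13) × 100

Percent ionization = 5.82%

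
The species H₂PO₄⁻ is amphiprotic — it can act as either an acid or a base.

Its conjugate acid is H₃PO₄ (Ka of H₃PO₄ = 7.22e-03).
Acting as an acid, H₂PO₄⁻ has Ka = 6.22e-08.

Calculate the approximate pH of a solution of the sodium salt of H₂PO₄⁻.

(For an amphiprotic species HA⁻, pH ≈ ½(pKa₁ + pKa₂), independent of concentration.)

pKa₁ = -log(7.22e-03) = 2.14; pKa₂ = -log(6.22e-08) = 7.21. For an amphiprotic species, pH ≈ ½(pKa₁ + pKa₂) = ½(2.14 + 7.21) = 4.67.

pH = 4.67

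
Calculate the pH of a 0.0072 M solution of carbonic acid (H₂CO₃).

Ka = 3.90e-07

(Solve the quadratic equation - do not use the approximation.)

x² + Ka×x - Ka×C = 0. Using quadratic formula: [H⁺] = 5.2796e-05

pH = 4.28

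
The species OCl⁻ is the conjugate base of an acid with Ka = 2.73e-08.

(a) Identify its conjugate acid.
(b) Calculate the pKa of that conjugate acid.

(a) The conjugate acid is formed by adding one H⁺ to OCl⁻, giving HOCl. (b) pKa = -log(Ka) = -log(2.73e-08) = 7.56.

Conjugate acid: HOCl; pK_a = 7.56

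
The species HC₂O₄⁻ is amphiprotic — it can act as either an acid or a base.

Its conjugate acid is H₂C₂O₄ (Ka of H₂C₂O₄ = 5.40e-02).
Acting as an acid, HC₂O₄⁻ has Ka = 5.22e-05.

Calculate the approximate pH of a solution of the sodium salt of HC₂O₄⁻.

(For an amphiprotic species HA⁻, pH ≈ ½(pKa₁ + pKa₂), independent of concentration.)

pKa₁ = -log(5.40e-02) = 1.27; pKa₂ = -log(5.22e-05) = 4.28. For an amphiprotic species, pH ≈ ½(pKa₁ + pKa₂) = ½(1.27 + 4.28) = 2.77.

pH = 2.77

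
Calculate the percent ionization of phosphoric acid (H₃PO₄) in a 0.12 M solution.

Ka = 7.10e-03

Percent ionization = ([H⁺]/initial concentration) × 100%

Using Ka equilibrium: x² + Ka×x - Ka×C = 0. Solving: [H⁺] = 2.5854e-02. Percent = (2.5854e-02/0.12) × 100

Percent ionization = 21.5%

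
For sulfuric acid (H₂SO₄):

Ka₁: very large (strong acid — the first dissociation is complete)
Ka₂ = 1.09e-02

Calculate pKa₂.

pKa₂ = -log(Ka₂) = -log(1.09e-02) = 1.96.

pK_{a2} = 1.96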